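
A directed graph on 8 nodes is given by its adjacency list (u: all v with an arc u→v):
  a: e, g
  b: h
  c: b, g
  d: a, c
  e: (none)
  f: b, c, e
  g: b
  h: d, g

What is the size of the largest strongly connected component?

6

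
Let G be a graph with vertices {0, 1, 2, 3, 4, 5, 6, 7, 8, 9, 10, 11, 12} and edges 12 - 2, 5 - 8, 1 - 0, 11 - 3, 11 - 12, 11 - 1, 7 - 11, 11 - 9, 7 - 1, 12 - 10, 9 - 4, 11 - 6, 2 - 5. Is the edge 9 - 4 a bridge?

Yes

Removing 9 - 4 leaves no path between 9 and 4: the component count goes from 1 to 2. So it is a bridge.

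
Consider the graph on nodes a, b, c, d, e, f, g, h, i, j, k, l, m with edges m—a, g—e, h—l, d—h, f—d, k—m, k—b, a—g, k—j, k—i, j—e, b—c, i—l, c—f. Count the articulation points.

1

Removing k increases the component count from 1 to 2, so k is a cut vertex.
By contrast removing d leaves 1 component; it is not a cut vertex. No other vertex is a cut vertex either.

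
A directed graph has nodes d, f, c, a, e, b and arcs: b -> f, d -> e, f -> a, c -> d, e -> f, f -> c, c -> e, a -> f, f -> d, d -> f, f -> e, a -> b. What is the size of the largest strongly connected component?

{a, b, c, d, e, f} are all mutually reachable — one SCC of size 6.
The largest has 6 vertices.

6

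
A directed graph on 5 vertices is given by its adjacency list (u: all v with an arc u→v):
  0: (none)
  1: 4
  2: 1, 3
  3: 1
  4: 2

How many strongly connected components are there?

2

{1, 2, 3, 4} are all mutually reachable — one SCC of size 4.
{0} is an SCC by itself.
That gives 2 strongly connected components.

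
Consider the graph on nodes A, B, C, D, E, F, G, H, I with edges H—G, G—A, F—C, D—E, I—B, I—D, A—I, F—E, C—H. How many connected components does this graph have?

1

Starting from A we can reach A, B, C, D, E, F, G, H, I. That is one component of size 9.
Total: 1 component.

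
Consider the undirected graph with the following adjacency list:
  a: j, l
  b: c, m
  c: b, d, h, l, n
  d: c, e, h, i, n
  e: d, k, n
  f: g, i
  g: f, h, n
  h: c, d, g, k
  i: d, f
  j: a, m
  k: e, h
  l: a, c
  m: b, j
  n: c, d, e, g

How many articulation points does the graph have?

Removing c increases the component count from 1 to 2, so c is a cut vertex.
By contrast removing l leaves 1 component; it is not a cut vertex. No other vertex is a cut vertex either.

1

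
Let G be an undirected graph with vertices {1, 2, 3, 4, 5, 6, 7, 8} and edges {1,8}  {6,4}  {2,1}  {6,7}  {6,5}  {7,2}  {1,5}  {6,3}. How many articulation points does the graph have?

Removing 1 increases the component count from 1 to 2, so 1 is a cut vertex.
Removing 6 increases the component count from 1 to 3, so 6 is a cut vertex.
By contrast removing 7 leaves 1 component; it is not a cut vertex. No other vertex is a cut vertex either.

2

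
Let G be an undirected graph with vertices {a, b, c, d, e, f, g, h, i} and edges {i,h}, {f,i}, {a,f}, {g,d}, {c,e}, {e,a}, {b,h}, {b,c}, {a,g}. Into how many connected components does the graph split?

1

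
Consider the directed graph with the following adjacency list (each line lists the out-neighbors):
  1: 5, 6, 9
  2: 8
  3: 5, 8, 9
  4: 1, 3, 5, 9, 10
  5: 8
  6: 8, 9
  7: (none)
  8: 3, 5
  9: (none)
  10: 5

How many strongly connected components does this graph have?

8

{3, 5, 8} are all mutually reachable — one SCC of size 3.
{6} is an SCC by itself.
{9} is an SCC by itself.
{1} is an SCC by itself.
{4} is an SCC by itself.
(and 3 more singleton SCCs)
That gives 8 strongly connected components.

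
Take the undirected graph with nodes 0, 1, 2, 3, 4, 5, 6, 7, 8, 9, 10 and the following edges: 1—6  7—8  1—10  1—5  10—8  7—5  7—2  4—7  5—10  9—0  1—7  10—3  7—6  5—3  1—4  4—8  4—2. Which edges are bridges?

0-9

The edges on the cycle 1-4-7-5-3-10-1 are not bridges since each lies on that cycle.
But removing 9—0 disconnects 9 from 0 — this is a bridge.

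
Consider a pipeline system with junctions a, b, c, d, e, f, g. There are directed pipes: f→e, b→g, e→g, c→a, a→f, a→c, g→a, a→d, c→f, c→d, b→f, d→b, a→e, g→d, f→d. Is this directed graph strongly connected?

From a we can reach every vertex (a, b, c, d, e, f, g), and every vertex can reach a (a, b, c, d, e, f, g). So the whole graph is one strongly connected component.

Yes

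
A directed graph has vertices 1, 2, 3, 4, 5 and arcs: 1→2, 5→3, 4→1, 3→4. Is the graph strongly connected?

There is no directed path from 2 to 3, so the graph is not strongly connected.

No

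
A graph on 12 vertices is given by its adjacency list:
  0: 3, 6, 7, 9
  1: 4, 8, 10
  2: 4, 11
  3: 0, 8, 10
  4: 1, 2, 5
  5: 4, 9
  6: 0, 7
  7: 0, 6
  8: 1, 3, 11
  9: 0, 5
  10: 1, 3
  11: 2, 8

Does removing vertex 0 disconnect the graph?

Deleting 0 raises the number of components from 1 to 2, so 0 is a cut vertex.

Yes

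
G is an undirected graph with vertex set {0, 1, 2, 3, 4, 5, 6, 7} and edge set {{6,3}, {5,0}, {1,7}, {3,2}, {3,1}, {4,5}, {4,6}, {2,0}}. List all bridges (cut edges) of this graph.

1-3, 1-7

The edges on the cycle 4-5-0-2-3-6-4 are not bridges since each lies on that cycle.
But removing 1 - 7 disconnects 1 from 7; removing 1 - 3 disconnects 1 from 3 — these are bridges.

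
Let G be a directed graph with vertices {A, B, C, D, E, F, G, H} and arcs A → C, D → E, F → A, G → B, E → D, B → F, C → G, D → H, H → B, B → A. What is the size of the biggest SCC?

{A, B, C, F, G} are all mutually reachable — one SCC of size 5.
{D, E} are all mutually reachable — one SCC of size 2.
{H} is an SCC by itself.
The largest has 5 vertices.

5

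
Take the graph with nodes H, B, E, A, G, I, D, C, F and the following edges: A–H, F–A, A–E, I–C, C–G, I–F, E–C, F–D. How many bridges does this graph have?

3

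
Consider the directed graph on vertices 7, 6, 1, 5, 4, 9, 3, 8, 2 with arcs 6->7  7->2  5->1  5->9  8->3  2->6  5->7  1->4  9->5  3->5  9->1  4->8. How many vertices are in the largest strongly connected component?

6

{1, 3, 4, 5, 8, 9} are all mutually reachable — one SCC of size 6.
{2, 6, 7} are all mutually reachable — one SCC of size 3.
The largest has 6 vertices.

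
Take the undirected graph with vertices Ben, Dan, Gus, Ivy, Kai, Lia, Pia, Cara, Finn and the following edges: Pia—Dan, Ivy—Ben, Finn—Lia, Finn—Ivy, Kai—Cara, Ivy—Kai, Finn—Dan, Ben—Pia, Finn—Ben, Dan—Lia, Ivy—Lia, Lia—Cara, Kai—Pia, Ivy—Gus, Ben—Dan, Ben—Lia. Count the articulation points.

Removing Ivy increases the component count from 1 to 2, so Ivy is a cut vertex.
By contrast removing Finn leaves 1 component; it is not a cut vertex. No other vertex is a cut vertex either.

1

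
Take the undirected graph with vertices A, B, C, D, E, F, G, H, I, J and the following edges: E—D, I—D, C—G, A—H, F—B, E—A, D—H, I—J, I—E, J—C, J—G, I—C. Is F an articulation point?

Deleting F leaves 2 components (was 2), so F is not a cut vertex.

No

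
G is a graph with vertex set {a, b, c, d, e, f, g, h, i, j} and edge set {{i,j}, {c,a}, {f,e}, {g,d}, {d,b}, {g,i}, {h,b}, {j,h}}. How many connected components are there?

Starting from e we can reach e, f. That is one component of size 2.
Starting from a we can reach a, c. That is one component of size 2.
Starting from b we can reach b, d, g, h, i, j. That is one component of size 6.
Total: 3 components.

3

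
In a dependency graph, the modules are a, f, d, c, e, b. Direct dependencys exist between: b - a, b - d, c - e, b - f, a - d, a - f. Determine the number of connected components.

2

Starting from c we can reach c, e. That is one component of size 2.
Starting from a we can reach a, b, d, f. That is one component of size 4.
Total: 2 components.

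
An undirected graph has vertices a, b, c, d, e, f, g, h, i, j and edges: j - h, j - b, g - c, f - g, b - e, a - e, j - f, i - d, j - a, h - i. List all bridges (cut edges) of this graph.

The edges on the cycle j-b-e-a-j are not bridges since each lies on that cycle.
But removing c - g disconnects c from g; removing d - i disconnects d from i; removing f - g disconnects f from g; removing f - j disconnects f from j — these are bridges.
In total 6 edges are bridges.

c-g, d-i, f-g, f-j, h-i, h-j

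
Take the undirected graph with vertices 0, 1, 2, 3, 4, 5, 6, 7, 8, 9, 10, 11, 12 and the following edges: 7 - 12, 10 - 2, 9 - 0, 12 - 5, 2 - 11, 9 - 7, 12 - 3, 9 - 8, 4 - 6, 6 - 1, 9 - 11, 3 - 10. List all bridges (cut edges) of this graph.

The edges on the cycle 9-7-12-3-10-2-11-9 are not bridges since each lies on that cycle.
But removing 5 - 12 disconnects 5 from 12; removing 6 - 1 disconnects 6 from 1; removing 9 - 0 disconnects 9 from 0; removing 4 - 6 disconnects 4 from 6 — these are bridges.
In total 5 edges are bridges.

0-9, 1-6, 12-5, 4-6, 8-9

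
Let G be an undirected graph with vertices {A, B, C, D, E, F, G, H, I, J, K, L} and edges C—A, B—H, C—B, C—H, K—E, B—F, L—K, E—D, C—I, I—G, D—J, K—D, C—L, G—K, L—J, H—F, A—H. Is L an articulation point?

No

Deleting L leaves 1 component (was 1) (its neighbors C, J, K remain connected to each other), so L is not a cut vertex.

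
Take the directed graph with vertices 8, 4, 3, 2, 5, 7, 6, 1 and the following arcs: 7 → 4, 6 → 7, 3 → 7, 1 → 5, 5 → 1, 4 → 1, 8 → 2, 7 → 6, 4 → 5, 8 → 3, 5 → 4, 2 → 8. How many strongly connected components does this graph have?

4

{1, 4, 5} are all mutually reachable — one SCC of size 3.
{6, 7} are all mutually reachable — one SCC of size 2.
{2, 8} are all mutually reachable — one SCC of size 2.
{3} is an SCC by itself.
That gives 4 strongly connected components.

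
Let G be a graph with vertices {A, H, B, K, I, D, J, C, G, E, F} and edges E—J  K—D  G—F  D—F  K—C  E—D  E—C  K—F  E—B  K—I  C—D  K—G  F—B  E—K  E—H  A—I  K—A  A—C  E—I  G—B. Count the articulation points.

1

Removing E increases the component count from 1 to 3, so E is a cut vertex.
By contrast removing I leaves 1 component; it is not a cut vertex. No other vertex is a cut vertex either.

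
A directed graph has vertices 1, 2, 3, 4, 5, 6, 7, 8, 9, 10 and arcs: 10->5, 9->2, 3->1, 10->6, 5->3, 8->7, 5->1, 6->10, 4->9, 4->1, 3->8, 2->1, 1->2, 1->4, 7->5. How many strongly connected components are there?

3

{1, 2, 4, 9} are all mutually reachable — one SCC of size 4.
{3, 5, 7, 8} are all mutually reachable — one SCC of size 4.
{6, 10} are all mutually reachable — one SCC of size 2.
That gives 3 strongly connected components.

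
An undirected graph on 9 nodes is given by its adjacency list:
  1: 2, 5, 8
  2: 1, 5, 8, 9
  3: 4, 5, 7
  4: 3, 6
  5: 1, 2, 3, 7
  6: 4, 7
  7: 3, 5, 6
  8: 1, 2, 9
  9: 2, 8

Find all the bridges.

The edges on the cycle 5-7-6-4-3-5 are not bridges since each lies on that cycle.
Every edge lies on some cycle, so there are no bridges.

none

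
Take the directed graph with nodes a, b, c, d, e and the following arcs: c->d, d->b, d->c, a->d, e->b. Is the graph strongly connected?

There is no directed path from c to a, so the graph is not strongly connected.

No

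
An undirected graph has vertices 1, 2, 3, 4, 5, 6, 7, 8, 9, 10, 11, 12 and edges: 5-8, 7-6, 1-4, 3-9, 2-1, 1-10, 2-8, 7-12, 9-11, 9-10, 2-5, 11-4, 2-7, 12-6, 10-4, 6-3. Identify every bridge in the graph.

none

The edges on the cycle 2-5-8-2 are not bridges since each lies on that cycle.
Every edge lies on some cycle, so there are no bridges.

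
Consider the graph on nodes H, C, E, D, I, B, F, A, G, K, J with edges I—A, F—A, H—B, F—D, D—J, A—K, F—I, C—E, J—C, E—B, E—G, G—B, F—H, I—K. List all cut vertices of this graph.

F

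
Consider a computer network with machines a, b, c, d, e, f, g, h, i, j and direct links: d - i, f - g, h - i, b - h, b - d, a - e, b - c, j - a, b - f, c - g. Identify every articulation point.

Removing a increases the component count from 2 to 3, so a is a cut vertex.
Removing b increases the component count from 2 to 3, so b is a cut vertex.
By contrast removing h leaves 2 components; it is not a cut vertex. No other vertex is a cut vertex either.

a, b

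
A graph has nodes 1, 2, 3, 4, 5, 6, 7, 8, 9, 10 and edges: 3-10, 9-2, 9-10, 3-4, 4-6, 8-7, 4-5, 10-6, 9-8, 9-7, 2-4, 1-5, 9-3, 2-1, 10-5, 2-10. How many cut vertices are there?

1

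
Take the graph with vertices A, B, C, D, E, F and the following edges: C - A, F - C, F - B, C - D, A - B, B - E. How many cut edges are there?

2

The edges on the cycle F-C-A-B-F are not bridges since each lies on that cycle.
But removing D - C disconnects D from C; removing E - B disconnects E from B — these are bridges.
That makes 2 bridges.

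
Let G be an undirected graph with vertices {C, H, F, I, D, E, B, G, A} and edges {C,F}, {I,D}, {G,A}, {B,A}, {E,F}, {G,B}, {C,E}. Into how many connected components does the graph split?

4

H is isolated — a component by itself.
Starting from D we can reach D, I. That is one component of size 2.
Starting from A we can reach A, B, G. That is one component of size 3.
Starting from C we can reach C, E, F. That is one component of size 3.
Total: 4 components.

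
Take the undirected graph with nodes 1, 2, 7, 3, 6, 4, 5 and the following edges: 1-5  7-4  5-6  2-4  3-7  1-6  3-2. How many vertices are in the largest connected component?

4

Starting from 1 we can reach 1, 5, 6. That is one component of size 3.
Starting from 2 we can reach 2, 3, 4, 7. That is one component of size 4.
The largest has 4 vertices.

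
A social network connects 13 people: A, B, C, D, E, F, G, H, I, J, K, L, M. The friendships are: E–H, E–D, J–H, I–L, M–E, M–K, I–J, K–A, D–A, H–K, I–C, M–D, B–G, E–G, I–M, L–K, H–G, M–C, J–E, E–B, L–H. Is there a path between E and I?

Yes

From E we can reach A, B, C, D, E, G, H, I, J, K, L, M, which includes I.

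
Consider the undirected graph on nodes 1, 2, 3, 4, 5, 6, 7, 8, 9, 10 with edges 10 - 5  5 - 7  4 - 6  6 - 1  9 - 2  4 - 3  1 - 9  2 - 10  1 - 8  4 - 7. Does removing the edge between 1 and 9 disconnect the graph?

After removing 1 - 9, the path 1-6-4-7-5-10-2-9 still connects them, so the edge is not a bridge.

No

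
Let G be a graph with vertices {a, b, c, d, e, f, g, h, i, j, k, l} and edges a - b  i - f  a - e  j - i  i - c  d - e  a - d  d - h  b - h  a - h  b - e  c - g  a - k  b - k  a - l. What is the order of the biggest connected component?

Starting from c we can reach c, f, g, i, j. That is one component of size 5.
Starting from a we can reach a, b, d, e, h, k, l. That is one component of size 7.
The largest has 7 vertices.

7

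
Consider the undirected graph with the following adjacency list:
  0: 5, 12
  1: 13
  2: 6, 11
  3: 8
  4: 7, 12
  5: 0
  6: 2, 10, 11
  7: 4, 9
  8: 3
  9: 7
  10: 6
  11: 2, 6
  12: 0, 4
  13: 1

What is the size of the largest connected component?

6

Starting from 3 we can reach 3, 8. That is one component of size 2.
Starting from 1 we can reach 1, 13. That is one component of size 2.
Starting from 2 we can reach 2, 6, 10, 11. That is one component of size 4.
Starting from 0 we can reach 0, 4, 5, 7, 9, 12. That is one component of size 6.
The largest has 6 vertices.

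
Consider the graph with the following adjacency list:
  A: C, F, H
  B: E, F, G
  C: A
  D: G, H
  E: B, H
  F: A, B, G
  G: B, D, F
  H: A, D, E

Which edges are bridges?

A-C

The edges on the cycle H-D-G-B-F-A-H are not bridges since each lies on that cycle.
But removing C-A disconnects C from A — this is a bridge.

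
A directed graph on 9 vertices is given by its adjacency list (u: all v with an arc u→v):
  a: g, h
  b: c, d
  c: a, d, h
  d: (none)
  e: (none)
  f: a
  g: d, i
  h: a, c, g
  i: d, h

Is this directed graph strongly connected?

No

There is no directed path from d to e, so the graph is not strongly connected.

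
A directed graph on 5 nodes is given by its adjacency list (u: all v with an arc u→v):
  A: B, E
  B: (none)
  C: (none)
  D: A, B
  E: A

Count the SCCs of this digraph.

{A, E} are all mutually reachable — one SCC of size 2.
{C} is an SCC by itself.
{B} is an SCC by itself.
{D} is an SCC by itself.
That gives 4 strongly connected components.

4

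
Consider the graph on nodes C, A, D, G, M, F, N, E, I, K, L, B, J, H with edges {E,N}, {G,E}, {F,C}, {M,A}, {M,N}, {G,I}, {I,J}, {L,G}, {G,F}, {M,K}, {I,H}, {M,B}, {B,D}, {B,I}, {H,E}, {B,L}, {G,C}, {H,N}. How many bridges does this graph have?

The edges on the cycle G-I-H-E-G are not bridges since each lies on that cycle.
But removing M-A disconnects M from A; removing B-D disconnects B from D; removing J-I disconnects J from I; removing M-K disconnects M from K — these are bridges.
That makes 4 bridges.

4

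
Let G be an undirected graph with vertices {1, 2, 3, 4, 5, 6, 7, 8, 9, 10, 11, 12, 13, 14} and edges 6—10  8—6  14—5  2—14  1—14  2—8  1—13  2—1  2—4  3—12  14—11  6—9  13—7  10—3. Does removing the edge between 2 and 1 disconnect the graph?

No

After removing 2—1, the path 2-14-1 still connects them, so the edge is not a bridge.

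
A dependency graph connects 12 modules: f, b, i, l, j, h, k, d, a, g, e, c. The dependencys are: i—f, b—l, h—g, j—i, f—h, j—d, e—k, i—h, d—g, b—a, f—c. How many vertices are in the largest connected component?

7

Starting from e we can reach e, k. That is one component of size 2.
Starting from a we can reach a, b, l. That is one component of size 3.
Starting from c we can reach c, d, f, g, h, i, j. That is one component of size 7.
The largest has 7 vertices.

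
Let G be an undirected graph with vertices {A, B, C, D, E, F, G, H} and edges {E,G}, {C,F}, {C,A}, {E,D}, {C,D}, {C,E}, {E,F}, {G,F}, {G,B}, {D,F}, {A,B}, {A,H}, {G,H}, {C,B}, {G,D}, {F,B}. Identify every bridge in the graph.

The edges on the cycle E-G-B-F-E are not bridges since each lies on that cycle.
Every edge lies on some cycle, so there are no bridges.

none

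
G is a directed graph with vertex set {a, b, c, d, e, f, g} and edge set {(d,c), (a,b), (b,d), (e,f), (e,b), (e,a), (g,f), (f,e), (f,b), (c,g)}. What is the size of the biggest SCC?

7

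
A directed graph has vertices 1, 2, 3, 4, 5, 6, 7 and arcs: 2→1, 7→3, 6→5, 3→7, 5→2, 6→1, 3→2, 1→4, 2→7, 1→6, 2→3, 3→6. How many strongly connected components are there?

{1, 2, 3, 5, 6, 7} are all mutually reachable — one SCC of size 6.
{4} is an SCC by itself.
That gives 2 strongly connected components.

2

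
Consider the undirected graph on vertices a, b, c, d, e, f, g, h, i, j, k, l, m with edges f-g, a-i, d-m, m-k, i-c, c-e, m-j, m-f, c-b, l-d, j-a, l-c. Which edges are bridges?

b-c, c-e, f-g, f-m, k-m

The edges on the cycle l-d-m-j-a-i-c-l are not bridges since each lies on that cycle.
But removing f-m disconnects f from m; removing f-g disconnects f from g; removing c-e disconnects c from e; removing b-c disconnects b from c — these are bridges.
In total 5 edges are bridges.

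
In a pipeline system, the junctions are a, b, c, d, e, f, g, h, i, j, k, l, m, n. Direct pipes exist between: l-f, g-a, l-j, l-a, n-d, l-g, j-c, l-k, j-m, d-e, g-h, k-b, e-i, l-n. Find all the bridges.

The edges on the cycle l-g-a-l are not bridges since each lies on that cycle.
But removing e-i disconnects e from i; removing g-h disconnects g from h; removing l-f disconnects l from f; removing d-n disconnects d from n — these are bridges.
In total 11 edges are bridges.

b-k, c-j, d-e, d-n, e-i, f-l, g-h, j-l, j-m, k-l, l-n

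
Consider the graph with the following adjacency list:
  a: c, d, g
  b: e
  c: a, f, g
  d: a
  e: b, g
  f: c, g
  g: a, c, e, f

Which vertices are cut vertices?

Removing a increases the component count from 1 to 2, so a is a cut vertex.
Removing e increases the component count from 1 to 2, so e is a cut vertex.
Removing g increases the component count from 1 to 2, so g is a cut vertex.
By contrast removing c leaves 1 component; it is not a cut vertex. No other vertex is a cut vertex either.

a, e, g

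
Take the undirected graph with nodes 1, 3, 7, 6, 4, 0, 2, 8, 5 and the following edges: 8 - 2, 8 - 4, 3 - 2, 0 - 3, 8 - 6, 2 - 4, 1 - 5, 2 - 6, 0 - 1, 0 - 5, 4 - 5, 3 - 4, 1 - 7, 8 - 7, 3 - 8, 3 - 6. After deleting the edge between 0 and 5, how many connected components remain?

1

0 and 5 are still connected via 0-1-5, so the component count stays at 1.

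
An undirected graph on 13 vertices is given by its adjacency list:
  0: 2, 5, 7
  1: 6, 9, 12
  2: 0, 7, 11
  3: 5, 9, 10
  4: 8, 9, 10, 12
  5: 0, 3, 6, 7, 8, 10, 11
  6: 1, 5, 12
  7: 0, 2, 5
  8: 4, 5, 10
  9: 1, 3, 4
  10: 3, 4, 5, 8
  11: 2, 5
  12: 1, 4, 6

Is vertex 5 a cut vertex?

Yes

Deleting 5 raises the number of components from 1 to 2, so 5 is a cut vertex.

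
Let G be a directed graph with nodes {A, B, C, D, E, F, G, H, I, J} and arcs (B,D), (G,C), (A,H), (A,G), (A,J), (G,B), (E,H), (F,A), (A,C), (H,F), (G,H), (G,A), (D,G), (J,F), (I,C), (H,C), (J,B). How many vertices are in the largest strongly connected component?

7

{A, B, D, F, G, H, J} are all mutually reachable — one SCC of size 7.
{I} is an SCC by itself.
{C} is an SCC by itself.
{E} is an SCC by itself.
The largest has 7 vertices.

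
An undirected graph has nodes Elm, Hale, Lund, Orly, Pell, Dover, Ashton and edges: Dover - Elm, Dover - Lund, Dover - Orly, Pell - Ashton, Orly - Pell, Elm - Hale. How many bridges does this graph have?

6

removing Hale - Elm disconnects Hale from Elm; removing Dover - Orly disconnects Dover from Orly; removing Dover - Lund disconnects Dover from Lund; removing Ashton - Pell disconnects Ashton from Pell — these are bridges.
In total 6 edges are bridges.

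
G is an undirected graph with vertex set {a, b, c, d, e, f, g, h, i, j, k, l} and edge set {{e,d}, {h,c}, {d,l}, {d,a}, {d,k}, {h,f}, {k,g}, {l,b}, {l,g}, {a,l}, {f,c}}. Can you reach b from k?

From k we can reach a, b, d, e, g, k, l, which includes b.

Yes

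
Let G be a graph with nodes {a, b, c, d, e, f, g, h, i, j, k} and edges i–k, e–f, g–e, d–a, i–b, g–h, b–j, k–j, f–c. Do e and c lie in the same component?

From e we can reach c, e, f, g, h, which includes c.

Yes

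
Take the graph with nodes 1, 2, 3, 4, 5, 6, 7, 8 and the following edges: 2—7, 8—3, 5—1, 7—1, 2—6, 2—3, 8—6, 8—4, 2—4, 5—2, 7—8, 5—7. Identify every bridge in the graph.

none

The edges on the cycle 5-2-7-5 are not bridges since each lies on that cycle.
Every edge lies on some cycle, so there are no bridges.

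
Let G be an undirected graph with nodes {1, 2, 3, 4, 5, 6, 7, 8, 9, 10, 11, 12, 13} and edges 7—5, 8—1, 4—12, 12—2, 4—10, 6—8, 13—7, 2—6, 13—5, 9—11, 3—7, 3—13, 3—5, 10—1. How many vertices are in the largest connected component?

7

Starting from 9 we can reach 9, 11. That is one component of size 2.
Starting from 3 we can reach 3, 5, 7, 13. That is one component of size 4.
Starting from 1 we can reach 1, 2, 4, 6, 8, 10, 12. That is one component of size 7.
The largest has 7 vertices.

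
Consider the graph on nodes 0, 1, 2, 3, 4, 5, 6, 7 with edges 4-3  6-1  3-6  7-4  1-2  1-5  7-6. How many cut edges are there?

3

The edges on the cycle 7-4-3-6-7 are not bridges since each lies on that cycle.
But removing 6-1 disconnects 6 from 1; removing 1-5 disconnects 1 from 5; removing 1-2 disconnects 1 from 2 — these are bridges.
That makes 3 bridges.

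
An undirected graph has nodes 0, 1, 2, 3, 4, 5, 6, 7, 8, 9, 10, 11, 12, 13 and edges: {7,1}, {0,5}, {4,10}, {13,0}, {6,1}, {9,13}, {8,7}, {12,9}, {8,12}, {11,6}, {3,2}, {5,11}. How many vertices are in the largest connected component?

Starting from 4 we can reach 4, 10. That is one component of size 2.
Starting from 2 we can reach 2, 3. That is one component of size 2.
Starting from 0 we can reach 0, 1, 5, 6, 7, 8, 9, 11, 12, 13. That is one component of size 10.
The largest has 10 vertices.

10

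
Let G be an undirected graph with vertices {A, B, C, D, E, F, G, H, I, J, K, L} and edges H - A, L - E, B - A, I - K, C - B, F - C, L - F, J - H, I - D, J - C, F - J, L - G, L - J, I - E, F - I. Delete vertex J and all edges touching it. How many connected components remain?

1

With J gone, the remaining components are: {A, B, C, D, E, F, G, H, I, K, L}.
That is 1 component.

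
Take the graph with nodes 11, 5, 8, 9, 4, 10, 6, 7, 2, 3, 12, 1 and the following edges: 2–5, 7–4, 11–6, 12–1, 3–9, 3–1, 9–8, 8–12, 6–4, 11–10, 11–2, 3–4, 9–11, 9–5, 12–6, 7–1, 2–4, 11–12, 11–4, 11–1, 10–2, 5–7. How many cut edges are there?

0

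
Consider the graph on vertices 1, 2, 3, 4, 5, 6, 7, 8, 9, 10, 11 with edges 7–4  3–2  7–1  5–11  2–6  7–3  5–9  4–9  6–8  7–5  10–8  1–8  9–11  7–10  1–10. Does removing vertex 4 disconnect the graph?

No

Deleting 4 leaves 1 component (was 1) (its neighbors 7, 9 remain connected to each other), so 4 is not a cut vertex.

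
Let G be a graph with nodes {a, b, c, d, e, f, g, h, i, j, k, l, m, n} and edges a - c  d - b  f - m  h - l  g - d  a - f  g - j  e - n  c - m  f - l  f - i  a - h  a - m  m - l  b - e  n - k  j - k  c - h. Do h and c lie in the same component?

Yes

From h we can reach a, c, f, h, i, l, m, which includes c.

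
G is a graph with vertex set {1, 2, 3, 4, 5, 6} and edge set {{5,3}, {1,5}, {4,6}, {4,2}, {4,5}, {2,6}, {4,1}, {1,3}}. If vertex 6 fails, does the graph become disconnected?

No

Deleting 6 leaves 1 component (was 1) (its neighbors 2, 4 remain connected to each other), so 6 is not a cut vertex.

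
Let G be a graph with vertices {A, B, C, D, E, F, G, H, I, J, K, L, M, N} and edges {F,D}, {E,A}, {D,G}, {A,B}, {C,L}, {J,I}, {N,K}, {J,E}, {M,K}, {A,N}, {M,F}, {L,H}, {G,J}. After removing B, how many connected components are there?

With B gone, the remaining components are: {C, H, L}; {A, D, E, F, G, I, J, K, M, N}.
That is 2 components.

2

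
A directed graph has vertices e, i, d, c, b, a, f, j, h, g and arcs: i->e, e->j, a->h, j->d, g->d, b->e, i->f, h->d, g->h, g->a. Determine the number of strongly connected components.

10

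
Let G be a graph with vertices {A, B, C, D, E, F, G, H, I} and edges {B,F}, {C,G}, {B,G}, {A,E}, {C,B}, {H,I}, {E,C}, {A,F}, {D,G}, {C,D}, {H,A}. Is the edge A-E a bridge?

No

After removing A-E, the path A-F-B-C-E still connects them, so the edge is not a bridge.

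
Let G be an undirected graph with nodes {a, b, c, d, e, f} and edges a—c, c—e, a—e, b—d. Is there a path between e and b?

The component containing e is {a, c, e}, and b is not in it.

No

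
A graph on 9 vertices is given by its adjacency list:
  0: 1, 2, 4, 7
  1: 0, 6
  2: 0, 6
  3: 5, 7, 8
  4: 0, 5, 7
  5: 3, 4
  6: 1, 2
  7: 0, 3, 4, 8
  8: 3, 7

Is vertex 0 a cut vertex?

Yes

Deleting 0 raises the number of components from 1 to 2, so 0 is a cut vertex.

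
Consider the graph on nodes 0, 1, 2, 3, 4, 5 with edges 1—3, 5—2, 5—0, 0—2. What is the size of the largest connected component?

3

4 is isolated — a component by itself.
Starting from 1 we can reach 1, 3. That is one component of size 2.
Starting from 0 we can reach 0, 2, 5. That is one component of size 3.
The largest has 3 vertices.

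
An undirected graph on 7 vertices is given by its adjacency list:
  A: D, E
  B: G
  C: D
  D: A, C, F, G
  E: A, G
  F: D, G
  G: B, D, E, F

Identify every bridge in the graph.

B-G, C-D

The edges on the cycle D-A-E-G-D are not bridges since each lies on that cycle.
But removing B-G disconnects B from G; removing D-C disconnects D from C — these are bridges.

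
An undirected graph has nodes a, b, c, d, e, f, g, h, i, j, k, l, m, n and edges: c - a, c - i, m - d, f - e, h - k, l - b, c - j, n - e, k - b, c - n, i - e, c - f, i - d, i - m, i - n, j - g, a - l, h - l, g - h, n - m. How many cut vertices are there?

1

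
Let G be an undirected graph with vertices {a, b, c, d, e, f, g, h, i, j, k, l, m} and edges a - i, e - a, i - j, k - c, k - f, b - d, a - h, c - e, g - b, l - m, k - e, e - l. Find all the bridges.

The edges on the cycle k-c-e-k are not bridges since each lies on that cycle.
But removing a - i disconnects a from i; removing e - l disconnects e from l; removing m - l disconnects m from l; removing b - d disconnects b from d — these are bridges.
In total 9 edges are bridges.

a-e, a-h, a-i, b-d, b-g, e-l, f-k, i-j, l-m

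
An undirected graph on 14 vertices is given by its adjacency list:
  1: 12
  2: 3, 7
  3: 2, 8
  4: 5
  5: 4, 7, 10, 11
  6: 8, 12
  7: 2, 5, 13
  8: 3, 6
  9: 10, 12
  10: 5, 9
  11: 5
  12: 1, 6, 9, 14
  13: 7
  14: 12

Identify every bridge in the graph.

1-12, 11-5, 12-14, 13-7, 4-5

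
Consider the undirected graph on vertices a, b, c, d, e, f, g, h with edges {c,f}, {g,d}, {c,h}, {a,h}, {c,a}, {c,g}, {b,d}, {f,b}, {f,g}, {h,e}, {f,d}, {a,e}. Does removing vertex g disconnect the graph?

No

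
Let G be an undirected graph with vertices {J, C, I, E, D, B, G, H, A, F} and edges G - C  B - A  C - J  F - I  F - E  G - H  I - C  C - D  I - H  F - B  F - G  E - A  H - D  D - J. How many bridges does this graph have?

The edges on the cycle G-H-D-J-C-G are not bridges since each lies on that cycle.
Every edge lies on some cycle, so there are no bridges.

0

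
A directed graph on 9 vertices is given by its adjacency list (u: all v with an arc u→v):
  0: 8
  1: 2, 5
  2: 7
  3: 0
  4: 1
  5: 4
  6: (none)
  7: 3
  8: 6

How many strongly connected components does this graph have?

7

{1, 4, 5} are all mutually reachable — one SCC of size 3.
{7} is an SCC by itself.
{0} is an SCC by itself.
{2} is an SCC by itself.
{8} is an SCC by itself.
(and 2 more singleton SCCs)
That gives 7 strongly connected components.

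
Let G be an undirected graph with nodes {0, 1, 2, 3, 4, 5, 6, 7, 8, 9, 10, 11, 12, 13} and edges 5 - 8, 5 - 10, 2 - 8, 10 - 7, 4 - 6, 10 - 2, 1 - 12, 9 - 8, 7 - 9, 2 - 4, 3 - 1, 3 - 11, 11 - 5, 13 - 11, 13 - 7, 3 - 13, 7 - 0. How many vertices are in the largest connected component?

14

Starting from 0 we can reach 0, 1, 2, 3, 4, 5, 6, 7, 8, 9, 10, 11, 12, 13. That is one component of size 14.
The largest has 14 vertices.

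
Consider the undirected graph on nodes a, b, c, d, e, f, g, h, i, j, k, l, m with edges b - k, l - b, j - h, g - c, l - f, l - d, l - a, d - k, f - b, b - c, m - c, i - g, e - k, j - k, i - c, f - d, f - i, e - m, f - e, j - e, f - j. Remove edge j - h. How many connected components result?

Before removal there is 1 component.
j - h is a bridge — removing it separates j's side from h's side.
After removal: 2 components.

2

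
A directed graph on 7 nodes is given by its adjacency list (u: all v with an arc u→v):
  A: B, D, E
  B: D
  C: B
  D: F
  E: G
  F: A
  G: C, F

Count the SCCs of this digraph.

{A, B, C, D, E, F, G} are all mutually reachable — one SCC of size 7.
That gives 1 strongly connected component.

1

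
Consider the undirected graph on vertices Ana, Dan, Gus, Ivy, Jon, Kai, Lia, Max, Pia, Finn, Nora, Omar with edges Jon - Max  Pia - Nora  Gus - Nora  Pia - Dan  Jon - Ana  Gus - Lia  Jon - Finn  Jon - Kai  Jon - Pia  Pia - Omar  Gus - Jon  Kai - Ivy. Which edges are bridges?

The edges on the cycle Gus-Jon-Pia-Nora-Gus are not bridges since each lies on that cycle.
But removing Dan - Pia disconnects Dan from Pia; removing Jon - Finn disconnects Jon from Finn; removing Jon - Ana disconnects Jon from Ana; removing Jon - Kai disconnects Jon from Kai — these are bridges.
In total 8 edges are bridges.

Ana-Jon, Dan-Pia, Finn-Jon, Gus-Lia, Ivy-Kai, Jon-Kai, Jon-Max, Omar-Pia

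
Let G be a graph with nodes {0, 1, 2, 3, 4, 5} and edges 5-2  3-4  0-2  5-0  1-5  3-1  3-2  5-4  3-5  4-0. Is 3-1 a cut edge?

No

After removing 3-1, the path 3-5-1 still connects them, so the edge is not a bridge.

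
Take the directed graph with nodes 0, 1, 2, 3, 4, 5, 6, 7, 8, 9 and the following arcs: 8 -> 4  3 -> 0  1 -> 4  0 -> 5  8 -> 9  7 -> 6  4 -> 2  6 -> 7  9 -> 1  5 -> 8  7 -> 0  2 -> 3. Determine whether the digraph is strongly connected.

No

There is no directed path from 3 to 7, so the graph is not strongly connected.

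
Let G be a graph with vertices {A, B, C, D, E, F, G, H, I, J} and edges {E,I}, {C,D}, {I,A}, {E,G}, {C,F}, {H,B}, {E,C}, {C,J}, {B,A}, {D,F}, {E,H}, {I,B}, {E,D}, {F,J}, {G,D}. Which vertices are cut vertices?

Removing E increases the component count from 1 to 2, so E is a cut vertex.
By contrast removing B leaves 1 component; it is not a cut vertex. No other vertex is a cut vertex either.

E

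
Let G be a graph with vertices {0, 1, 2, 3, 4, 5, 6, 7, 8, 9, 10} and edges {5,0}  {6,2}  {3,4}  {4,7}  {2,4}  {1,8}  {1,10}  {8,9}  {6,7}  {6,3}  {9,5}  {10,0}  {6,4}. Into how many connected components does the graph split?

2

Starting from 2 we can reach 2, 3, 4, 6, 7. That is one component of size 5.
Starting from 0 we can reach 0, 1, 5, 8, 9, 10. That is one component of size 6.
Total: 2 components.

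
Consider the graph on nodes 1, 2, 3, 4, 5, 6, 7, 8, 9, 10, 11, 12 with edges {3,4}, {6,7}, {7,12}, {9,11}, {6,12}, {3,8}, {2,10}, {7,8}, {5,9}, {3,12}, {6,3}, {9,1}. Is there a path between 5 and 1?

From 5 we can reach 1, 5, 9, 11, which includes 1.

Yes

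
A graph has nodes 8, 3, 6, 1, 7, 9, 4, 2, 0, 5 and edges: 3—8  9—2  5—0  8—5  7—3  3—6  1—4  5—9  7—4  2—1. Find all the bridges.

0-5, 3-6

The edges on the cycle 7-3-8-5-9-2-1-4-7 are not bridges since each lies on that cycle.
But removing 0—5 disconnects 0 from 5; removing 3—6 disconnects 3 from 6 — these are bridges.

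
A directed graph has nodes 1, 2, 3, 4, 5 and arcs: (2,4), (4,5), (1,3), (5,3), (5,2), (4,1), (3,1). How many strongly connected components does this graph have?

{2, 4, 5} are all mutually reachable — one SCC of size 3.
{1, 3} are all mutually reachable — one SCC of size 2.
That gives 2 strongly connected components.

2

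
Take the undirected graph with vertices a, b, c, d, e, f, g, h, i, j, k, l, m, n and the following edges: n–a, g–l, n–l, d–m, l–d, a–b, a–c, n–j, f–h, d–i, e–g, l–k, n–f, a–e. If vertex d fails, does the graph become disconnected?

Deleting d raises the number of components from 1 to 3, so d is a cut vertex.

Yes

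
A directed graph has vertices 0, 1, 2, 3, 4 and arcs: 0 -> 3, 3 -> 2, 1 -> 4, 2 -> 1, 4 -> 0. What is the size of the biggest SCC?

5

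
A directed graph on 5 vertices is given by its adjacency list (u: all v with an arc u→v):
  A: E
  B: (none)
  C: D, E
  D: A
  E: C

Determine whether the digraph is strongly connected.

No

There is no directed path from A to B, so the graph is not strongly connected.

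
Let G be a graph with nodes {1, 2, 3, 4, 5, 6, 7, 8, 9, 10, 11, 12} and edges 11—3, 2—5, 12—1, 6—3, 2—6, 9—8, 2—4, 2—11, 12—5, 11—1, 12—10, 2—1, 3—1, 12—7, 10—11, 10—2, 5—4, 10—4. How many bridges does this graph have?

The edges on the cycle 10-2-6-3-11-10 are not bridges since each lies on that cycle.
But removing 9—8 disconnects 9 from 8; removing 12—7 disconnects 12 from 7 — these are bridges.
That makes 2 bridges.

2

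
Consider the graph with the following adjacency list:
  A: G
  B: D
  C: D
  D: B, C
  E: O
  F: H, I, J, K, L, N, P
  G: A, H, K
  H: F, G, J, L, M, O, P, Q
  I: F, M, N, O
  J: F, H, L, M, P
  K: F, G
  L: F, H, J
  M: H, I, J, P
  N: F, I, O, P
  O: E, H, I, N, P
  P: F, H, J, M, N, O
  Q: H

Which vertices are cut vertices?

D, G, H, O

Removing D increases the component count from 2 to 3, so D is a cut vertex.
Removing G increases the component count from 2 to 3, so G is a cut vertex.
Removing H increases the component count from 2 to 3, so H is a cut vertex.
Likewise O is a cut vertex.
By contrast removing B leaves 2 components; it is not a cut vertex. No other vertex is a cut vertex either.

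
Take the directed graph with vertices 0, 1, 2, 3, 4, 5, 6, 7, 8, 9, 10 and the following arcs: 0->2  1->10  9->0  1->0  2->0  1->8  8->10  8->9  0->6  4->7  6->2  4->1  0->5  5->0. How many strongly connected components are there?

{0, 2, 5, 6} are all mutually reachable — one SCC of size 4.
{3} is an SCC by itself.
{4} is an SCC by itself.
{7} is an SCC by itself.
{9} is an SCC by itself.
(and 3 more singleton SCCs)
That gives 8 strongly connected components.

8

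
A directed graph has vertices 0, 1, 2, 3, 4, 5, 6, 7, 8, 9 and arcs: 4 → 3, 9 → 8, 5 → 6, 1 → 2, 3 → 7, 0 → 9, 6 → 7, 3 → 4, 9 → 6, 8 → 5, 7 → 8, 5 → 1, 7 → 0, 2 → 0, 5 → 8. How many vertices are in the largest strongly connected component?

8

{0, 1, 2, 5, 6, 7, 8, 9} are all mutually reachable — one SCC of size 8.
{3, 4} are all mutually reachable — one SCC of size 2.
The largest has 8 vertices.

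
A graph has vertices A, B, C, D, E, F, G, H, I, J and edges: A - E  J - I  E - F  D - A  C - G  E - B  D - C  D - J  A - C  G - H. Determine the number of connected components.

1

Starting from A we can reach A, B, C, D, E, F, G, H, I, J. That is one component of size 10.
Total: 1 component.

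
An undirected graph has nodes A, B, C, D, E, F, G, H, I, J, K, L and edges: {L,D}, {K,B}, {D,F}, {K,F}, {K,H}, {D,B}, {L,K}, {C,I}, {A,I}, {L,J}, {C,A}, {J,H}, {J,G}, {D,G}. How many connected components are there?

3

E is isolated — a component by itself.
Starting from A we can reach A, C, I. That is one component of size 3.
Starting from B we can reach B, D, F, G, H, J, K, L. That is one component of size 8.
Total: 3 components.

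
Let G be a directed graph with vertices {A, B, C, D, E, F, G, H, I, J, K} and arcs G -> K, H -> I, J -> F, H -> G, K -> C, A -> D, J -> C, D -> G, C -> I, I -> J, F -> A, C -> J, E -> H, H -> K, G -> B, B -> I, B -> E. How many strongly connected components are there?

{A, B, C, D, E, F, G, H, I, J, K} are all mutually reachable — one SCC of size 11.
That gives 1 strongly connected component.

1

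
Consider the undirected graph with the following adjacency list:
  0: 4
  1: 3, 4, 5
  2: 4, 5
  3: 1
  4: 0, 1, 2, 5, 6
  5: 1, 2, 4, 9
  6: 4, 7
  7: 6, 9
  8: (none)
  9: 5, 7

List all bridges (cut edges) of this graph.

0-4, 1-3

The edges on the cycle 9-7-6-4-1-5-9 are not bridges since each lies on that cycle.
But removing 3-1 disconnects 3 from 1; removing 4-0 disconnects 4 from 0 — these are bridges.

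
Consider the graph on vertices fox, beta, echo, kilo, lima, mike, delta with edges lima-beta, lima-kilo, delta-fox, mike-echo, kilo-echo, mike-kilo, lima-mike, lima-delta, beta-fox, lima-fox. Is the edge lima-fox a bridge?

No

After removing lima-fox, the path lima-delta-fox still connects them, so the edge is not a bridge.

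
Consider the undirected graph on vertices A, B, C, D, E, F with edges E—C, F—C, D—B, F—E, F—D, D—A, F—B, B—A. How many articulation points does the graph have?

Removing F increases the component count from 1 to 2, so F is a cut vertex.
By contrast removing E leaves 1 component; it is not a cut vertex. No other vertex is a cut vertex either.

1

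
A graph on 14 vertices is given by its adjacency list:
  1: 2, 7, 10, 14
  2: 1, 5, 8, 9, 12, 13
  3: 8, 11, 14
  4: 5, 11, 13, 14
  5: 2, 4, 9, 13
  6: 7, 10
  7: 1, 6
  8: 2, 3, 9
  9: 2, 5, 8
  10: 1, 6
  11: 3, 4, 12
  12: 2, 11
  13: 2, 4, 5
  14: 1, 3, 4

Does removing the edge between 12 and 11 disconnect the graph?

No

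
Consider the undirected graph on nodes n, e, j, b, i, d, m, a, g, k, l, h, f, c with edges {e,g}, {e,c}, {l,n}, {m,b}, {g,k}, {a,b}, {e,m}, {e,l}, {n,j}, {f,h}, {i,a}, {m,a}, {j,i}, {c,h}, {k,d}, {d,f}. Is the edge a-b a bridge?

After removing a-b, the path a-m-b still connects them, so the edge is not a bridge.

No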